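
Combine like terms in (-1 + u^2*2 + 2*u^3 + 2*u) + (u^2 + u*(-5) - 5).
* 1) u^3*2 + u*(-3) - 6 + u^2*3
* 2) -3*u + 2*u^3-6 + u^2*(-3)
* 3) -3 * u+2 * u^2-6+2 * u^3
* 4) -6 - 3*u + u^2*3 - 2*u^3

Adding the polynomials and combining like terms:
(-1 + u^2*2 + 2*u^3 + 2*u) + (u^2 + u*(-5) - 5)
= u^3*2 + u*(-3) - 6 + u^2*3
1) u^3*2 + u*(-3) - 6 + u^2*3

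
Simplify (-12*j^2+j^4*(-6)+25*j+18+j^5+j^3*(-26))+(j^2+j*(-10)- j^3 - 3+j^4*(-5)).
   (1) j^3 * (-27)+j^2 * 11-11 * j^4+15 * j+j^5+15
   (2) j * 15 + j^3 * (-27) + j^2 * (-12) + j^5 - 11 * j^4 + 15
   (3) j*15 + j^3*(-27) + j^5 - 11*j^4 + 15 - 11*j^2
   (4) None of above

Adding the polynomials and combining like terms:
(-12*j^2 + j^4*(-6) + 25*j + 18 + j^5 + j^3*(-26)) + (j^2 + j*(-10) - j^3 - 3 + j^4*(-5))
= j*15 + j^3*(-27) + j^5 - 11*j^4 + 15 - 11*j^2
3) j*15 + j^3*(-27) + j^5 - 11*j^4 + 15 - 11*j^2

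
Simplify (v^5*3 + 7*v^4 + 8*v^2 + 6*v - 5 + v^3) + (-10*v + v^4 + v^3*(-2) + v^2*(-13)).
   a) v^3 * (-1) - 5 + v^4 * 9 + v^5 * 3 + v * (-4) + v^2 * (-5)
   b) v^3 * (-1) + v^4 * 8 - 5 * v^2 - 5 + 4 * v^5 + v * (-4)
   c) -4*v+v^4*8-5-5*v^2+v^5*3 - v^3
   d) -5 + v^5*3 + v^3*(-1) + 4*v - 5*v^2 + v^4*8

Adding the polynomials and combining like terms:
(v^5*3 + 7*v^4 + 8*v^2 + 6*v - 5 + v^3) + (-10*v + v^4 + v^3*(-2) + v^2*(-13))
= -4*v+v^4*8-5-5*v^2+v^5*3 - v^3
c) -4*v+v^4*8-5-5*v^2+v^5*3 - v^3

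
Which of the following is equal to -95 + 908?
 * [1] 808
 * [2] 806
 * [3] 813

-95 + 908 = 813
3) 813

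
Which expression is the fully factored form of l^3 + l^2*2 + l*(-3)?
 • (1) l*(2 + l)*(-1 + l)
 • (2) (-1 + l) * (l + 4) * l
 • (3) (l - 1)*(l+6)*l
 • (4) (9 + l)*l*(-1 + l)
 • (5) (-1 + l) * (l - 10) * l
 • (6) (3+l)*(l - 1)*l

We need to factor l^3 + l^2*2 + l*(-3).
The factored form is (3+l)*(l - 1)*l.
6) (3+l)*(l - 1)*l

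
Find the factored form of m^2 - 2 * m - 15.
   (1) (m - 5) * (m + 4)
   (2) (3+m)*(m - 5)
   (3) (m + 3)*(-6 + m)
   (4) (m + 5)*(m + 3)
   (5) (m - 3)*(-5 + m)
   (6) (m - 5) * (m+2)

We need to factor m^2 - 2 * m - 15.
The factored form is (3+m)*(m - 5).
2) (3+m)*(m - 5)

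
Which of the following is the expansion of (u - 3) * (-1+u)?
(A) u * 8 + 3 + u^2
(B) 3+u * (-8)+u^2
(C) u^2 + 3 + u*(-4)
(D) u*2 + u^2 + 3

Expanding (u - 3) * (-1+u):
= u^2 + 3 + u*(-4)
C) u^2 + 3 + u*(-4)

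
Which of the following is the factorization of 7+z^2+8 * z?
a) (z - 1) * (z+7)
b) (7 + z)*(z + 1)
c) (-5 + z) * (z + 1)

We need to factor 7+z^2+8 * z.
The factored form is (7 + z)*(z + 1).
b) (7 + z)*(z + 1)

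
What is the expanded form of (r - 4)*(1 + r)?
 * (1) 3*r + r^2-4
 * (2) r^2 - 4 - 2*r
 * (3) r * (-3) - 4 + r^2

Expanding (r - 4)*(1 + r):
= r * (-3) - 4 + r^2
3) r * (-3) - 4 + r^2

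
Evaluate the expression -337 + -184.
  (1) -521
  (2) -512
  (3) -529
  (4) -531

-337 + -184 = -521
1) -521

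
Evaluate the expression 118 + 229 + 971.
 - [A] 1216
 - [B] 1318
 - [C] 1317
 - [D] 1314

First: 118 + 229 = 347
Then: 347 + 971 = 1318
B) 1318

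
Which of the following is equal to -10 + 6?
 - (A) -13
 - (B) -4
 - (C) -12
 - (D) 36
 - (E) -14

-10 + 6 = -4
B) -4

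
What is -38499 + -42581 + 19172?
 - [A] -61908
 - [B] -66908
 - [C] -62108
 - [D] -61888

First: -38499 + -42581 = -81080
Then: -81080 + 19172 = -61908
A) -61908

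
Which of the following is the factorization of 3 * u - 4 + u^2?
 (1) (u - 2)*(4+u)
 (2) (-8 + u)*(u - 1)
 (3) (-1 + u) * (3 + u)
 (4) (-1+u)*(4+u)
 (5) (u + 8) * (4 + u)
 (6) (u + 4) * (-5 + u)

We need to factor 3 * u - 4 + u^2.
The factored form is (-1+u)*(4+u).
4) (-1+u)*(4+u)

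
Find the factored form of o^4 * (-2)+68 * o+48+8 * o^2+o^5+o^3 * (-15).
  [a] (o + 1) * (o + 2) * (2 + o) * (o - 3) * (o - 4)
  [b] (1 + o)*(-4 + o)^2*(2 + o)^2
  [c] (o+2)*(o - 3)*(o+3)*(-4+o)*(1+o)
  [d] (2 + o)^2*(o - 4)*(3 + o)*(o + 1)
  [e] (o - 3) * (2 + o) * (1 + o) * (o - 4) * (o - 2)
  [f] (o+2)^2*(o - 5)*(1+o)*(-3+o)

We need to factor o^4 * (-2)+68 * o+48+8 * o^2+o^5+o^3 * (-15).
The factored form is (o + 1) * (o + 2) * (2 + o) * (o - 3) * (o - 4).
a) (o + 1) * (o + 2) * (2 + o) * (o - 3) * (o - 4)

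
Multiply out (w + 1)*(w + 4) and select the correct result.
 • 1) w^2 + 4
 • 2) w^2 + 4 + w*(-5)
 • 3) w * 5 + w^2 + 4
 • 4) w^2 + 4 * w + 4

Expanding (w + 1)*(w + 4):
= w * 5 + w^2 + 4
3) w * 5 + w^2 + 4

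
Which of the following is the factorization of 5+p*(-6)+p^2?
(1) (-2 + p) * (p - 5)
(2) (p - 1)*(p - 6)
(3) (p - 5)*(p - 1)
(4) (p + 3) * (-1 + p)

We need to factor 5+p*(-6)+p^2.
The factored form is (p - 5)*(p - 1).
3) (p - 5)*(p - 1)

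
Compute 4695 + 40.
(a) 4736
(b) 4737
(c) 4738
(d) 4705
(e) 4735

4695 + 40 = 4735
e) 4735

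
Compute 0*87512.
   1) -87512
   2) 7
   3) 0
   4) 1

0 * 87512 = 0
3) 0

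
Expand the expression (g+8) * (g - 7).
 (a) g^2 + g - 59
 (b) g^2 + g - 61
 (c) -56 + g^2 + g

Expanding (g+8) * (g - 7):
= -56 + g^2 + g
c) -56 + g^2 + g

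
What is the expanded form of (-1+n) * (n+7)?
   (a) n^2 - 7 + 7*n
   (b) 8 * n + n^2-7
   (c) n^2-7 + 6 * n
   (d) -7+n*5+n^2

Expanding (-1+n) * (n+7):
= n^2-7 + 6 * n
c) n^2-7 + 6 * n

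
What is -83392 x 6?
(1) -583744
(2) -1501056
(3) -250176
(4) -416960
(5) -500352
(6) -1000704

-83392 * 6 = -500352
5) -500352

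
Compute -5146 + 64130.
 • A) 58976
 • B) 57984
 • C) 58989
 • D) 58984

-5146 + 64130 = 58984
D) 58984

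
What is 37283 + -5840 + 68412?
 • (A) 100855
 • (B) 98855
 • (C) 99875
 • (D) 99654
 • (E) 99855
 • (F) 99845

First: 37283 + -5840 = 31443
Then: 31443 + 68412 = 99855
E) 99855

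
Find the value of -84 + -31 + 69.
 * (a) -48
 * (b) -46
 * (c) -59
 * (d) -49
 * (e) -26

First: -84 + -31 = -115
Then: -115 + 69 = -46
b) -46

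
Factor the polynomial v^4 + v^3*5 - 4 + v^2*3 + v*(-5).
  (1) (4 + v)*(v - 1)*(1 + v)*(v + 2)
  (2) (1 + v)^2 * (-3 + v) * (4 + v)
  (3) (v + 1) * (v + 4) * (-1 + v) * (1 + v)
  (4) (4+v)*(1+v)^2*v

We need to factor v^4 + v^3*5 - 4 + v^2*3 + v*(-5).
The factored form is (v + 1) * (v + 4) * (-1 + v) * (1 + v).
3) (v + 1) * (v + 4) * (-1 + v) * (1 + v)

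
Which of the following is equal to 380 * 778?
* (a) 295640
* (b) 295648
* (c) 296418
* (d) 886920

380 * 778 = 295640
a) 295640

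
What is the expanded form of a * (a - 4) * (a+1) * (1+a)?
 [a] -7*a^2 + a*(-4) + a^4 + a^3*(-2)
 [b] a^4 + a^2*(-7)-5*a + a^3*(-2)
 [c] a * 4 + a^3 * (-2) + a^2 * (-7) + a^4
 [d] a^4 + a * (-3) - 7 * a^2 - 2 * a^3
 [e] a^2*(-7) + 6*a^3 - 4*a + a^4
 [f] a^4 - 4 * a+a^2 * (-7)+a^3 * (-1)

Expanding a * (a - 4) * (a+1) * (1+a):
= -7*a^2 + a*(-4) + a^4 + a^3*(-2)
a) -7*a^2 + a*(-4) + a^4 + a^3*(-2)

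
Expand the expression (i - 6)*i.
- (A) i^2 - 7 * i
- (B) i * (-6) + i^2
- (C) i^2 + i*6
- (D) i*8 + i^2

Expanding (i - 6)*i:
= i * (-6) + i^2
B) i * (-6) + i^2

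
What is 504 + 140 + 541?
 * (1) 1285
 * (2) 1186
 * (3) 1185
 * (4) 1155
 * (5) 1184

First: 504 + 140 = 644
Then: 644 + 541 = 1185
3) 1185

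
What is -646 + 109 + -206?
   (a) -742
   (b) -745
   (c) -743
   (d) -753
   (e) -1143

First: -646 + 109 = -537
Then: -537 + -206 = -743
c) -743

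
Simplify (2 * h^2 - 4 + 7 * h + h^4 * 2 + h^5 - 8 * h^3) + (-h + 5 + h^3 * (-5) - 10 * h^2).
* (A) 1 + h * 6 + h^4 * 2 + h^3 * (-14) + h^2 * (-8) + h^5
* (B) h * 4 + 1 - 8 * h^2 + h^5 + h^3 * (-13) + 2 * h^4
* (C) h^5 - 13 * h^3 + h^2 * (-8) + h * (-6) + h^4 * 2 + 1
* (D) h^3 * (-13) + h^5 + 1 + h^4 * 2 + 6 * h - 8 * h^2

Adding the polynomials and combining like terms:
(2*h^2 - 4 + 7*h + h^4*2 + h^5 - 8*h^3) + (-h + 5 + h^3*(-5) - 10*h^2)
= h^3 * (-13) + h^5 + 1 + h^4 * 2 + 6 * h - 8 * h^2
D) h^3 * (-13) + h^5 + 1 + h^4 * 2 + 6 * h - 8 * h^2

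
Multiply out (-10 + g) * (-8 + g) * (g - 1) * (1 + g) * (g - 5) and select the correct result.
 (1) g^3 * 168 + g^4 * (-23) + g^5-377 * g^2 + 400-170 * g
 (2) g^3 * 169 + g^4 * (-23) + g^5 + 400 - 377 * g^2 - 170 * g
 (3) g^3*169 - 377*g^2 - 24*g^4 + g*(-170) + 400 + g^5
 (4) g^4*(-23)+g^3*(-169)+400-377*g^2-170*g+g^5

Expanding (-10 + g) * (-8 + g) * (g - 1) * (1 + g) * (g - 5):
= g^3 * 169 + g^4 * (-23) + g^5 + 400 - 377 * g^2 - 170 * g
2) g^3 * 169 + g^4 * (-23) + g^5 + 400 - 377 * g^2 - 170 * g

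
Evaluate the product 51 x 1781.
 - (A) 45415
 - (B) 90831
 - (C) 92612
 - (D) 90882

51 * 1781 = 90831
B) 90831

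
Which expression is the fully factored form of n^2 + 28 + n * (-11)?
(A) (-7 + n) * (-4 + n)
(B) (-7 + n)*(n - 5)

We need to factor n^2 + 28 + n * (-11).
The factored form is (-7 + n) * (-4 + n).
A) (-7 + n) * (-4 + n)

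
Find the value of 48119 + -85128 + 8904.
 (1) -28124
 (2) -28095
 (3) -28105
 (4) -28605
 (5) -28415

First: 48119 + -85128 = -37009
Then: -37009 + 8904 = -28105
3) -28105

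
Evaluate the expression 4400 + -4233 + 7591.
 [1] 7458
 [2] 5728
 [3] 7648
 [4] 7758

First: 4400 + -4233 = 167
Then: 167 + 7591 = 7758
4) 7758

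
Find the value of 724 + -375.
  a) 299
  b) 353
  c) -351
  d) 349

724 + -375 = 349
d) 349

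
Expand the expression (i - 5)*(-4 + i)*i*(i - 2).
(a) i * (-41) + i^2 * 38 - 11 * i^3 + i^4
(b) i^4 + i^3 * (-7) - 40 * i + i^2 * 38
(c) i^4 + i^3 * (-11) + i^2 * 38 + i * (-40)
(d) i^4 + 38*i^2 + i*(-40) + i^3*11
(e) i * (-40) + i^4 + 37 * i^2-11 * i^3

Expanding (i - 5)*(-4 + i)*i*(i - 2):
= i^4 + i^3 * (-11) + i^2 * 38 + i * (-40)
c) i^4 + i^3 * (-11) + i^2 * 38 + i * (-40)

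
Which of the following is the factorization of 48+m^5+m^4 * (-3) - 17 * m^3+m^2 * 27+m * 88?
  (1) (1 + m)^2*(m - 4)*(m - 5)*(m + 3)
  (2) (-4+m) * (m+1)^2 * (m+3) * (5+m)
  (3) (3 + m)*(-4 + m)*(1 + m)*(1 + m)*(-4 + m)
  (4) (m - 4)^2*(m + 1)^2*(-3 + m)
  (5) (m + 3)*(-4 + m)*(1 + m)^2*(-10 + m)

We need to factor 48+m^5+m^4 * (-3) - 17 * m^3+m^2 * 27+m * 88.
The factored form is (3 + m)*(-4 + m)*(1 + m)*(1 + m)*(-4 + m).
3) (3 + m)*(-4 + m)*(1 + m)*(1 + m)*(-4 + m)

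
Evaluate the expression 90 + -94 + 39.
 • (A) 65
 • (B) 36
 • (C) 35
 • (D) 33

First: 90 + -94 = -4
Then: -4 + 39 = 35
C) 35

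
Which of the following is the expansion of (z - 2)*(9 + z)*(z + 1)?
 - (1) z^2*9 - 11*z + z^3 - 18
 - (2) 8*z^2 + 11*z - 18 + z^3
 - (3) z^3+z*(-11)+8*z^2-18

Expanding (z - 2)*(9 + z)*(z + 1):
= z^3+z*(-11)+8*z^2-18
3) z^3+z*(-11)+8*z^2-18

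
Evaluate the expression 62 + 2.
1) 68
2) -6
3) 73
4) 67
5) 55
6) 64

62 + 2 = 64
6) 64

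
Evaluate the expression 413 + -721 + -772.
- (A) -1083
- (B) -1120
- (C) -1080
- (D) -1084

First: 413 + -721 = -308
Then: -308 + -772 = -1080
C) -1080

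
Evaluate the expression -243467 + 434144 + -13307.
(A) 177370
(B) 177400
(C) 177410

First: -243467 + 434144 = 190677
Then: 190677 + -13307 = 177370
A) 177370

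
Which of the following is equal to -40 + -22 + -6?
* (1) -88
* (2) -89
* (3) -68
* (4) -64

First: -40 + -22 = -62
Then: -62 + -6 = -68
3) -68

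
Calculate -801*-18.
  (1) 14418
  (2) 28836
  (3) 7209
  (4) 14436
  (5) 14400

-801 * -18 = 14418
1) 14418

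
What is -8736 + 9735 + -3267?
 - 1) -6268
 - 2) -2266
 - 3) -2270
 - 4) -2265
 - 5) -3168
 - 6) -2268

First: -8736 + 9735 = 999
Then: 999 + -3267 = -2268
6) -2268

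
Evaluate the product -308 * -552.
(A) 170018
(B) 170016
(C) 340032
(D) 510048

-308 * -552 = 170016
B) 170016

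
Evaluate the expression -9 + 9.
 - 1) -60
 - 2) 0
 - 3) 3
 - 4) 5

-9 + 9 = 0
2) 0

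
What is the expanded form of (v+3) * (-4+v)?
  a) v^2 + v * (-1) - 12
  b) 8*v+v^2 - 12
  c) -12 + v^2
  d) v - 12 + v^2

Expanding (v+3) * (-4+v):
= v^2 + v * (-1) - 12
a) v^2 + v * (-1) - 12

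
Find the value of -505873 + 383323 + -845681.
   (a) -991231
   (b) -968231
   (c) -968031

First: -505873 + 383323 = -122550
Then: -122550 + -845681 = -968231
b) -968231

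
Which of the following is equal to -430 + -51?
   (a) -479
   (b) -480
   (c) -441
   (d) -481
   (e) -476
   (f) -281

-430 + -51 = -481
d) -481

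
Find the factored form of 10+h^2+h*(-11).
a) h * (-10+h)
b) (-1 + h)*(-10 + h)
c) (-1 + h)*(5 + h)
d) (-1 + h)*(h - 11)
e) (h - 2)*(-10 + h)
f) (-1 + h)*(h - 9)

We need to factor 10+h^2+h*(-11).
The factored form is (-1 + h)*(-10 + h).
b) (-1 + h)*(-10 + h)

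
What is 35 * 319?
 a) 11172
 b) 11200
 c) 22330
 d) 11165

35 * 319 = 11165
d) 11165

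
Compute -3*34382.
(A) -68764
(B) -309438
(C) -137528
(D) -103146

-3 * 34382 = -103146
D) -103146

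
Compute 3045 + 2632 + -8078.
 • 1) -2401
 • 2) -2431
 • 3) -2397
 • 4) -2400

First: 3045 + 2632 = 5677
Then: 5677 + -8078 = -2401
1) -2401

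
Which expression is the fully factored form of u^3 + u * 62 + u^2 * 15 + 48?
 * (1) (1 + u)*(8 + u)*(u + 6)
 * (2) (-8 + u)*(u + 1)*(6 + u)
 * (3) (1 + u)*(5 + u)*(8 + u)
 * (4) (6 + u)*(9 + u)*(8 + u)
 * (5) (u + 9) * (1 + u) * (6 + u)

We need to factor u^3 + u * 62 + u^2 * 15 + 48.
The factored form is (1 + u)*(8 + u)*(u + 6).
1) (1 + u)*(8 + u)*(u + 6)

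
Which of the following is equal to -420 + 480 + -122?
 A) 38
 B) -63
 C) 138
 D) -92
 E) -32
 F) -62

First: -420 + 480 = 60
Then: 60 + -122 = -62
F) -62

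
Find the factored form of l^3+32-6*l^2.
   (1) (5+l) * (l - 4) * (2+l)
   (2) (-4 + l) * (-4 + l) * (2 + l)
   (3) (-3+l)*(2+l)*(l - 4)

We need to factor l^3+32-6*l^2.
The factored form is (-4 + l) * (-4 + l) * (2 + l).
2) (-4 + l) * (-4 + l) * (2 + l)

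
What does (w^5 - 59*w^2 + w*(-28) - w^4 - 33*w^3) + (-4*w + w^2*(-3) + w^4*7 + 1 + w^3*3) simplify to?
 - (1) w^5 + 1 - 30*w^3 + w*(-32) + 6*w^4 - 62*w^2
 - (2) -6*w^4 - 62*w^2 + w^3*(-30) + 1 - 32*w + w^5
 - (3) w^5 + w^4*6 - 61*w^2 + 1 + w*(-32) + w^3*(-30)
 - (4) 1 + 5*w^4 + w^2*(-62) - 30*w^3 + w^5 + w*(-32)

Adding the polynomials and combining like terms:
(w^5 - 59*w^2 + w*(-28) - w^4 - 33*w^3) + (-4*w + w^2*(-3) + w^4*7 + 1 + w^3*3)
= w^5 + 1 - 30*w^3 + w*(-32) + 6*w^4 - 62*w^2
1) w^5 + 1 - 30*w^3 + w*(-32) + 6*w^4 - 62*w^2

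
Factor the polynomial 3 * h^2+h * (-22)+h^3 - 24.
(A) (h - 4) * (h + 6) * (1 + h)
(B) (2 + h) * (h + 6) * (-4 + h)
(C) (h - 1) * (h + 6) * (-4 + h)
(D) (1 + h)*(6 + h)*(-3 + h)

We need to factor 3 * h^2+h * (-22)+h^3 - 24.
The factored form is (h - 4) * (h + 6) * (1 + h).
A) (h - 4) * (h + 6) * (1 + h)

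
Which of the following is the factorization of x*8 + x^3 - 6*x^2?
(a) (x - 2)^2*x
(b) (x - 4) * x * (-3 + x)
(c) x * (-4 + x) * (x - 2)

We need to factor x*8 + x^3 - 6*x^2.
The factored form is x * (-4 + x) * (x - 2).
c) x * (-4 + x) * (x - 2)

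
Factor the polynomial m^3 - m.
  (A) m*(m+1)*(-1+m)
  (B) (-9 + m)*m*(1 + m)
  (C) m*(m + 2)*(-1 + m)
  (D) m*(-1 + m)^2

We need to factor m^3 - m.
The factored form is m*(m+1)*(-1+m).
A) m*(m+1)*(-1+m)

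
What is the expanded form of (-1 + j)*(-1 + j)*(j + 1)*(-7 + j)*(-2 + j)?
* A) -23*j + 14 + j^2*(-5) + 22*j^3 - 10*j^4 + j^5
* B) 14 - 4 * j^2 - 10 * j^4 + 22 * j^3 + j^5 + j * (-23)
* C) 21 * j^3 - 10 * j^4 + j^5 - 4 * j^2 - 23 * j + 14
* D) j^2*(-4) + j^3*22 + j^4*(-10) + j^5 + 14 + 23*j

Expanding (-1 + j)*(-1 + j)*(j + 1)*(-7 + j)*(-2 + j):
= 14 - 4 * j^2 - 10 * j^4 + 22 * j^3 + j^5 + j * (-23)
B) 14 - 4 * j^2 - 10 * j^4 + 22 * j^3 + j^5 + j * (-23)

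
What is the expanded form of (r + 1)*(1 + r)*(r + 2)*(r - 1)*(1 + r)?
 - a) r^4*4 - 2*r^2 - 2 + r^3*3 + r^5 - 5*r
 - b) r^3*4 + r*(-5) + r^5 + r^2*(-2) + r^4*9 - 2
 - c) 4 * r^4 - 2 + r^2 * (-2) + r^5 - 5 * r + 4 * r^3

Expanding (r + 1)*(1 + r)*(r + 2)*(r - 1)*(1 + r):
= 4 * r^4 - 2 + r^2 * (-2) + r^5 - 5 * r + 4 * r^3
c) 4 * r^4 - 2 + r^2 * (-2) + r^5 - 5 * r + 4 * r^3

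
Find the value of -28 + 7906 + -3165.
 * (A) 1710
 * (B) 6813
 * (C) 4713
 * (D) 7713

First: -28 + 7906 = 7878
Then: 7878 + -3165 = 4713
C) 4713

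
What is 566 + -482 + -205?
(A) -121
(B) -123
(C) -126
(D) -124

First: 566 + -482 = 84
Then: 84 + -205 = -121
A) -121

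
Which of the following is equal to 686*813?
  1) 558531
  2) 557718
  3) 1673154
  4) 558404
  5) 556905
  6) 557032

686 * 813 = 557718
2) 557718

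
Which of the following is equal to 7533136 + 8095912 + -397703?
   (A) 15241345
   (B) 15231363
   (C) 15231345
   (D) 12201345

First: 7533136 + 8095912 = 15629048
Then: 15629048 + -397703 = 15231345
C) 15231345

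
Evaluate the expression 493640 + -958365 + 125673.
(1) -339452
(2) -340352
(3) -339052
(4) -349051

First: 493640 + -958365 = -464725
Then: -464725 + 125673 = -339052
3) -339052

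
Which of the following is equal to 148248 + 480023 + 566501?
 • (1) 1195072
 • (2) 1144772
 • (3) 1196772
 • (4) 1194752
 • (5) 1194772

First: 148248 + 480023 = 628271
Then: 628271 + 566501 = 1194772
5) 1194772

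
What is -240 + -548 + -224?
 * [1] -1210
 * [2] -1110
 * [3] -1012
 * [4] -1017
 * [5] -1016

First: -240 + -548 = -788
Then: -788 + -224 = -1012
3) -1012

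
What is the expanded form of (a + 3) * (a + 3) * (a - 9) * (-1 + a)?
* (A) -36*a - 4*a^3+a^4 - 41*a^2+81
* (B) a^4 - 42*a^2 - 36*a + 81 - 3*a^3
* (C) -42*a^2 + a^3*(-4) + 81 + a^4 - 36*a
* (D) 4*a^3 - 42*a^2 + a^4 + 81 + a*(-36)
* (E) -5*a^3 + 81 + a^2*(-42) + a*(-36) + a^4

Expanding (a + 3) * (a + 3) * (a - 9) * (-1 + a):
= -42*a^2 + a^3*(-4) + 81 + a^4 - 36*a
C) -42*a^2 + a^3*(-4) + 81 + a^4 - 36*a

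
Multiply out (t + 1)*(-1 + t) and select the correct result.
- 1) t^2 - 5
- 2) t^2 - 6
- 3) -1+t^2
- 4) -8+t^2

Expanding (t + 1)*(-1 + t):
= -1+t^2
3) -1+t^2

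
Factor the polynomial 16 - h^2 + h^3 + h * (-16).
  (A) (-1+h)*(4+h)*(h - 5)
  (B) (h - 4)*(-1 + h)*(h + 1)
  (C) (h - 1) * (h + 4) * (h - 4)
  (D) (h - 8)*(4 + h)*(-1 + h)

We need to factor 16 - h^2 + h^3 + h * (-16).
The factored form is (h - 1) * (h + 4) * (h - 4).
C) (h - 1) * (h + 4) * (h - 4)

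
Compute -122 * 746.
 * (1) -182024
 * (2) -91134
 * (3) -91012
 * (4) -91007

-122 * 746 = -91012
3) -91012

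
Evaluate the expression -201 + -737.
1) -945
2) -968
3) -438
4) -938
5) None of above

-201 + -737 = -938
4) -938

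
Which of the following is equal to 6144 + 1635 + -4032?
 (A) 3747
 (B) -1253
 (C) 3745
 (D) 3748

First: 6144 + 1635 = 7779
Then: 7779 + -4032 = 3747
A) 3747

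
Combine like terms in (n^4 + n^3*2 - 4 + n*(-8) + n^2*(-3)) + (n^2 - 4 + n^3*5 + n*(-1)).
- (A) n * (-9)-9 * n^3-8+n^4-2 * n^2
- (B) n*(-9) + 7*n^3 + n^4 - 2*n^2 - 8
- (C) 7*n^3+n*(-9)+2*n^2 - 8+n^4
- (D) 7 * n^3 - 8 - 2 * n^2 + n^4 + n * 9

Adding the polynomials and combining like terms:
(n^4 + n^3*2 - 4 + n*(-8) + n^2*(-3)) + (n^2 - 4 + n^3*5 + n*(-1))
= n*(-9) + 7*n^3 + n^4 - 2*n^2 - 8
B) n*(-9) + 7*n^3 + n^4 - 2*n^2 - 8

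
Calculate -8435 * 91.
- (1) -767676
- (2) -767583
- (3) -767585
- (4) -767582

-8435 * 91 = -767585
3) -767585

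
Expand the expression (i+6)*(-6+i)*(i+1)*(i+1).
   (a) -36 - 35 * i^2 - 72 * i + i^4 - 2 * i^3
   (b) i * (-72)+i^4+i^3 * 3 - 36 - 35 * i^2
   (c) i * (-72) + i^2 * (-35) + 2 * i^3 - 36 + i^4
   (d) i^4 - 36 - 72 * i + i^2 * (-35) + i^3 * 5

Expanding (i+6)*(-6+i)*(i+1)*(i+1):
= i * (-72) + i^2 * (-35) + 2 * i^3 - 36 + i^4
c) i * (-72) + i^2 * (-35) + 2 * i^3 - 36 + i^4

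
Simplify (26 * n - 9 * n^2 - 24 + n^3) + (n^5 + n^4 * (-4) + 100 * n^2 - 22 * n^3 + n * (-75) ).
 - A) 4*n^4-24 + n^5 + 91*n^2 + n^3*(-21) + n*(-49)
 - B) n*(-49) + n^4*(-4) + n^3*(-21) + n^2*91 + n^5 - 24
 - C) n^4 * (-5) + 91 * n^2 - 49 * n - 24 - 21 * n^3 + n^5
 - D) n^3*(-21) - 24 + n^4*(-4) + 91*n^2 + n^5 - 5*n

Adding the polynomials and combining like terms:
(26*n - 9*n^2 - 24 + n^3) + (n^5 + n^4*(-4) + 100*n^2 - 22*n^3 + n*(-75))
= n*(-49) + n^4*(-4) + n^3*(-21) + n^2*91 + n^5 - 24
B) n*(-49) + n^4*(-4) + n^3*(-21) + n^2*91 + n^5 - 24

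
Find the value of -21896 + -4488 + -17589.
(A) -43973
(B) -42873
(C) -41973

First: -21896 + -4488 = -26384
Then: -26384 + -17589 = -43973
A) -43973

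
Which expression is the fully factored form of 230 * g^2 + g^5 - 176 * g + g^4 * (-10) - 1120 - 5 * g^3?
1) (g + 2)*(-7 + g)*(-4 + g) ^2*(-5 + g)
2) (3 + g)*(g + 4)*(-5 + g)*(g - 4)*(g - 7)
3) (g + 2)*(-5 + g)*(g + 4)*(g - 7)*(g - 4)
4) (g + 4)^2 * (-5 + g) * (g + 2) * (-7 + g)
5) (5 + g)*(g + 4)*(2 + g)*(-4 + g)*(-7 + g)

We need to factor 230 * g^2 + g^5 - 176 * g + g^4 * (-10) - 1120 - 5 * g^3.
The factored form is (g + 2)*(-5 + g)*(g + 4)*(g - 7)*(g - 4).
3) (g + 2)*(-5 + g)*(g + 4)*(g - 7)*(g - 4)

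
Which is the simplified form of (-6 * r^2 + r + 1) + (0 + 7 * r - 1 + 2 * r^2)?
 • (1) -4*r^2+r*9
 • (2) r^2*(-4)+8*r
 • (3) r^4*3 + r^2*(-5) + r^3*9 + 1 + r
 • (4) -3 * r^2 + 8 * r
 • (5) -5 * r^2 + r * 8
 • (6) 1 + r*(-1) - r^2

Adding the polynomials and combining like terms:
(-6*r^2 + r + 1) + (0 + 7*r - 1 + 2*r^2)
= r^2*(-4)+8*r
2) r^2*(-4)+8*r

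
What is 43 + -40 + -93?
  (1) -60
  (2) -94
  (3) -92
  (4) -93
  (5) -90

First: 43 + -40 = 3
Then: 3 + -93 = -90
5) -90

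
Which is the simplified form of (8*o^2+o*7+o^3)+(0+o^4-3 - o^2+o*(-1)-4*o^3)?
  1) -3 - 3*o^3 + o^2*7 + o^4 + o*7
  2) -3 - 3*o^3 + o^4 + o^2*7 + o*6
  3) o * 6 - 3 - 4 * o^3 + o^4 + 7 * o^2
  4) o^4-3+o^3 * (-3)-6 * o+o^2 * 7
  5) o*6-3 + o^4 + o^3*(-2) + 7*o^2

Adding the polynomials and combining like terms:
(8*o^2 + o*7 + o^3) + (0 + o^4 - 3 - o^2 + o*(-1) - 4*o^3)
= -3 - 3*o^3 + o^4 + o^2*7 + o*6
2) -3 - 3*o^3 + o^4 + o^2*7 + o*6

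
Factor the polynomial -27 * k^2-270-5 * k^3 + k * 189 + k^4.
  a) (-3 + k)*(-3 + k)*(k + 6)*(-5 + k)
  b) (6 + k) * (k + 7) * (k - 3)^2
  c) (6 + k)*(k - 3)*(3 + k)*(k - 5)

We need to factor -27 * k^2-270-5 * k^3 + k * 189 + k^4.
The factored form is (-3 + k)*(-3 + k)*(k + 6)*(-5 + k).
a) (-3 + k)*(-3 + k)*(k + 6)*(-5 + k)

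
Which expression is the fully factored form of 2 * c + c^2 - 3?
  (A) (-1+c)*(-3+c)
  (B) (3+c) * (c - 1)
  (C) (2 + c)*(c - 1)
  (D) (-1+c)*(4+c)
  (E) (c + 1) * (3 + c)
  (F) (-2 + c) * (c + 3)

We need to factor 2 * c + c^2 - 3.
The factored form is (3+c) * (c - 1).
B) (3+c) * (c - 1)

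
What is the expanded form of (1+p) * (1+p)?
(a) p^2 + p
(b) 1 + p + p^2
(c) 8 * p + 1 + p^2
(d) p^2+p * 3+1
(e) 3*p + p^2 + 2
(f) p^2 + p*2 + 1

Expanding (1+p) * (1+p):
= p^2 + p*2 + 1
f) p^2 + p*2 + 1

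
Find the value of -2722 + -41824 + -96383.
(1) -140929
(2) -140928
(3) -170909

First: -2722 + -41824 = -44546
Then: -44546 + -96383 = -140929
1) -140929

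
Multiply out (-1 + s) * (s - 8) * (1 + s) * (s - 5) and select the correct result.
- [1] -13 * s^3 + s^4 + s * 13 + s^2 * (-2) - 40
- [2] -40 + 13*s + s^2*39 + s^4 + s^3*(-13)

Expanding (-1 + s) * (s - 8) * (1 + s) * (s - 5):
= -40 + 13*s + s^2*39 + s^4 + s^3*(-13)
2) -40 + 13*s + s^2*39 + s^4 + s^3*(-13)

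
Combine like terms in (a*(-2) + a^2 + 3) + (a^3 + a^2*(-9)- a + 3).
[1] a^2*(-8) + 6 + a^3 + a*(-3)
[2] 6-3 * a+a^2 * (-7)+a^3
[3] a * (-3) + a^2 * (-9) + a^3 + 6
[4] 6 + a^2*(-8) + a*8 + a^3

Adding the polynomials and combining like terms:
(a*(-2) + a^2 + 3) + (a^3 + a^2*(-9) - a + 3)
= a^2*(-8) + 6 + a^3 + a*(-3)
1) a^2*(-8) + 6 + a^3 + a*(-3)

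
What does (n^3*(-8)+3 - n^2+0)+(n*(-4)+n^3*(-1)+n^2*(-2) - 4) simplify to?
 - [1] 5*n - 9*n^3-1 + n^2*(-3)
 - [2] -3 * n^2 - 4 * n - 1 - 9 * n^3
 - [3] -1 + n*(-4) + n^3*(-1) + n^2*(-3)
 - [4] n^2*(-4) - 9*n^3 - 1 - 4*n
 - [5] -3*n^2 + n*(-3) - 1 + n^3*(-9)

Adding the polynomials and combining like terms:
(n^3*(-8) + 3 - n^2 + 0) + (n*(-4) + n^3*(-1) + n^2*(-2) - 4)
= -3 * n^2 - 4 * n - 1 - 9 * n^3
2) -3 * n^2 - 4 * n - 1 - 9 * n^3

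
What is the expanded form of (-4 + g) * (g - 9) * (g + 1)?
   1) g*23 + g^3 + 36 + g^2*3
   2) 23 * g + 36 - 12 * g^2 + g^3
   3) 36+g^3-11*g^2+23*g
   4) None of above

Expanding (-4 + g) * (g - 9) * (g + 1):
= 23 * g + 36 - 12 * g^2 + g^3
2) 23 * g + 36 - 12 * g^2 + g^3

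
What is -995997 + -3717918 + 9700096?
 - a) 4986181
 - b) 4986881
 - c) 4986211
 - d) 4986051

First: -995997 + -3717918 = -4713915
Then: -4713915 + 9700096 = 4986181
a) 4986181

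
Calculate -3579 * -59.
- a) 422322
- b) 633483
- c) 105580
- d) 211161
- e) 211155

-3579 * -59 = 211161
d) 211161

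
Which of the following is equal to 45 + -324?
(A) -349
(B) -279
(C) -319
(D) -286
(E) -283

45 + -324 = -279
B) -279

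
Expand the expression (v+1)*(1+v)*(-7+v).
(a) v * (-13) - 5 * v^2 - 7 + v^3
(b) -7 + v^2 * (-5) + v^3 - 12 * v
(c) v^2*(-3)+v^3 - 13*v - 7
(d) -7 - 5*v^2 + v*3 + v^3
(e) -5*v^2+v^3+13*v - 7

Expanding (v+1)*(1+v)*(-7+v):
= v * (-13) - 5 * v^2 - 7 + v^3
a) v * (-13) - 5 * v^2 - 7 + v^3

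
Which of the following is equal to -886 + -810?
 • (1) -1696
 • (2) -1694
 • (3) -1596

-886 + -810 = -1696
1) -1696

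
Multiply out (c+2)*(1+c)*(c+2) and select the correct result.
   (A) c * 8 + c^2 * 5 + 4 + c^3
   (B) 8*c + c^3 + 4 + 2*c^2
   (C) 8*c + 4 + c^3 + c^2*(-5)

Expanding (c+2)*(1+c)*(c+2):
= c * 8 + c^2 * 5 + 4 + c^3
A) c * 8 + c^2 * 5 + 4 + c^3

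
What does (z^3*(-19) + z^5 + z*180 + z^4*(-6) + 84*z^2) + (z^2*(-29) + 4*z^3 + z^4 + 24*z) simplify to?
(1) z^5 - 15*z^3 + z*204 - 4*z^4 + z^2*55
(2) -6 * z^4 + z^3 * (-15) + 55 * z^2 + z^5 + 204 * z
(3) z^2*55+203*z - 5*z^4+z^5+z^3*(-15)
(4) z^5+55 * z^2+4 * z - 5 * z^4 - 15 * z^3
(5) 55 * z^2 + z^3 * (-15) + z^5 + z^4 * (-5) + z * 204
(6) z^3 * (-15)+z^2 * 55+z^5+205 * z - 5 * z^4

Adding the polynomials and combining like terms:
(z^3*(-19) + z^5 + z*180 + z^4*(-6) + 84*z^2) + (z^2*(-29) + 4*z^3 + z^4 + 24*z)
= 55 * z^2 + z^3 * (-15) + z^5 + z^4 * (-5) + z * 204
5) 55 * z^2 + z^3 * (-15) + z^5 + z^4 * (-5) + z * 204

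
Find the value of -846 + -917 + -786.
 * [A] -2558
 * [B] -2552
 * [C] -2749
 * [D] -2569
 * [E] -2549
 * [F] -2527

First: -846 + -917 = -1763
Then: -1763 + -786 = -2549
E) -2549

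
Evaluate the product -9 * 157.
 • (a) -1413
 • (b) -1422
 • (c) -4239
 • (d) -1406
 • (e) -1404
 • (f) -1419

-9 * 157 = -1413
a) -1413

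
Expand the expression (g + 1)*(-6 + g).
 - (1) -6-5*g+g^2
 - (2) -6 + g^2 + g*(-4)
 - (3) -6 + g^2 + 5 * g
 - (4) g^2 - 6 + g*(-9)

Expanding (g + 1)*(-6 + g):
= -6-5*g+g^2
1) -6-5*g+g^2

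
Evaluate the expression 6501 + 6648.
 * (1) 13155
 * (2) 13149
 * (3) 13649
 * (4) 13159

6501 + 6648 = 13149
2) 13149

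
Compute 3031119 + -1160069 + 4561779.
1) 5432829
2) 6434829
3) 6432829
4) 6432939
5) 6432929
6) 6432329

First: 3031119 + -1160069 = 1871050
Then: 1871050 + 4561779 = 6432829
3) 6432829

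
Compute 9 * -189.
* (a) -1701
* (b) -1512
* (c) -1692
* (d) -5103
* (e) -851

9 * -189 = -1701
a) -1701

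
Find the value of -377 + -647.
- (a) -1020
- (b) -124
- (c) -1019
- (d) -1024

-377 + -647 = -1024
d) -1024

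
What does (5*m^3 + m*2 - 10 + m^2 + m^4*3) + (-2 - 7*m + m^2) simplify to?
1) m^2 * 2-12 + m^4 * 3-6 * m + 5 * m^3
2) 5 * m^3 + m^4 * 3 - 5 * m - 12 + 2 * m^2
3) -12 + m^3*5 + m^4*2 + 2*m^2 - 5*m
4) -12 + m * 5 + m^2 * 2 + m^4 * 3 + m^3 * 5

Adding the polynomials and combining like terms:
(5*m^3 + m*2 - 10 + m^2 + m^4*3) + (-2 - 7*m + m^2)
= 5 * m^3 + m^4 * 3 - 5 * m - 12 + 2 * m^2
2) 5 * m^3 + m^4 * 3 - 5 * m - 12 + 2 * m^2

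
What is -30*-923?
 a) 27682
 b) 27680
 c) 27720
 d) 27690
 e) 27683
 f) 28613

-30 * -923 = 27690
d) 27690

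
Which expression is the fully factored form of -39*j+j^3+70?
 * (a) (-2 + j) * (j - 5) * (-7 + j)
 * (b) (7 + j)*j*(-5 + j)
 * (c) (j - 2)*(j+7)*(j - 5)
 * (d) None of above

We need to factor -39*j+j^3+70.
The factored form is (j - 2)*(j+7)*(j - 5).
c) (j - 2)*(j+7)*(j - 5)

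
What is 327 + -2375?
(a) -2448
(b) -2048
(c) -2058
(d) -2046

327 + -2375 = -2048
b) -2048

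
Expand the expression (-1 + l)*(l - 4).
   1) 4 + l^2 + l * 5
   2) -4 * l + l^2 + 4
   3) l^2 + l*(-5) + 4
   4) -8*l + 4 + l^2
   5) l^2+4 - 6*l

Expanding (-1 + l)*(l - 4):
= l^2 + l*(-5) + 4
3) l^2 + l*(-5) + 4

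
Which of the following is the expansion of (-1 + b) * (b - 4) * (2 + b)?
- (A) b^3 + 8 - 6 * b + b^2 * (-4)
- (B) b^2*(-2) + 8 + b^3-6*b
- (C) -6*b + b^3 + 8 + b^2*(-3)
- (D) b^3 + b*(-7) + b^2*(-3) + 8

Expanding (-1 + b) * (b - 4) * (2 + b):
= -6*b + b^3 + 8 + b^2*(-3)
C) -6*b + b^3 + 8 + b^2*(-3)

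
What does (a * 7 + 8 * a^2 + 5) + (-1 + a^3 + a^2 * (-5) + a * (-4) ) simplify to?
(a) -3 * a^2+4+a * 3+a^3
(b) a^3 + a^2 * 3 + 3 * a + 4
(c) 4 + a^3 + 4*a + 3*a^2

Adding the polynomials and combining like terms:
(a*7 + 8*a^2 + 5) + (-1 + a^3 + a^2*(-5) + a*(-4))
= a^3 + a^2 * 3 + 3 * a + 4
b) a^3 + a^2 * 3 + 3 * a + 4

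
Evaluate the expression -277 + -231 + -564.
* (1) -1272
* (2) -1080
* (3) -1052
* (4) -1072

First: -277 + -231 = -508
Then: -508 + -564 = -1072
4) -1072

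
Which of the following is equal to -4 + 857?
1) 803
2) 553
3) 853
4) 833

-4 + 857 = 853
3) 853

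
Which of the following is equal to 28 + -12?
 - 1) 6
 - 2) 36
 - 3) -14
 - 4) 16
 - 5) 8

28 + -12 = 16
4) 16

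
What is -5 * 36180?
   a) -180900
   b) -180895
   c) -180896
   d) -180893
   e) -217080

-5 * 36180 = -180900
a) -180900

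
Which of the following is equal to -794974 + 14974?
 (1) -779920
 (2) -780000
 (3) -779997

-794974 + 14974 = -780000
2) -780000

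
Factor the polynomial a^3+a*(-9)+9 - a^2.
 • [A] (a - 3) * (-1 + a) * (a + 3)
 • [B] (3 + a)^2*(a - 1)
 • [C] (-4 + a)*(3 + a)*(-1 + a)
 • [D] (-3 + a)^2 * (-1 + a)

We need to factor a^3+a*(-9)+9 - a^2.
The factored form is (a - 3) * (-1 + a) * (a + 3).
A) (a - 3) * (-1 + a) * (a + 3)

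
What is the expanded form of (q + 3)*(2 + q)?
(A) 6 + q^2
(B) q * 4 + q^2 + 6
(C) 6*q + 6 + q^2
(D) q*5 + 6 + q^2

Expanding (q + 3)*(2 + q):
= q*5 + 6 + q^2
D) q*5 + 6 + q^2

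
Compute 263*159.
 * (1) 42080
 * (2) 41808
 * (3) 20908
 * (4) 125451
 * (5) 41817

263 * 159 = 41817
5) 41817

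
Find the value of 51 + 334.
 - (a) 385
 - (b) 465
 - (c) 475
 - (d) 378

51 + 334 = 385
a) 385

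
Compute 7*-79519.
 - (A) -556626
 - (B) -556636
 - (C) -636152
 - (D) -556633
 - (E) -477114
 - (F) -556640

7 * -79519 = -556633
D) -556633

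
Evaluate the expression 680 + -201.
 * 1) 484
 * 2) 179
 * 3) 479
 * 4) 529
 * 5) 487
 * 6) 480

680 + -201 = 479
3) 479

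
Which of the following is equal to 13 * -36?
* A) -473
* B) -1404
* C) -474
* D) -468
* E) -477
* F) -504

13 * -36 = -468
D) -468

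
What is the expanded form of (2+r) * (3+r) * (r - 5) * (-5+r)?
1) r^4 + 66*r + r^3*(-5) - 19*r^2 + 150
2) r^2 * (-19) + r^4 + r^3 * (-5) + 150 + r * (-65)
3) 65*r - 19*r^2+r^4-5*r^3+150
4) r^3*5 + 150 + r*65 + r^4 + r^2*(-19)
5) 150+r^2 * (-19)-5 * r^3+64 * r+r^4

Expanding (2+r) * (3+r) * (r - 5) * (-5+r):
= 65*r - 19*r^2+r^4-5*r^3+150
3) 65*r - 19*r^2+r^4-5*r^3+150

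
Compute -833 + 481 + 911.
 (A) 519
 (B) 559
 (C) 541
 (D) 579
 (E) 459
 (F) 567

First: -833 + 481 = -352
Then: -352 + 911 = 559
B) 559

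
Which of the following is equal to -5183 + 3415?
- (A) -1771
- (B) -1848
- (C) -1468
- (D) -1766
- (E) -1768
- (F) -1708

-5183 + 3415 = -1768
E) -1768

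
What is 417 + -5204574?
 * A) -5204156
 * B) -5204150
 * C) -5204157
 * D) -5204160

417 + -5204574 = -5204157
C) -5204157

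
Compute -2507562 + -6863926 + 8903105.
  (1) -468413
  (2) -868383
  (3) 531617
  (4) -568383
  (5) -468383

First: -2507562 + -6863926 = -9371488
Then: -9371488 + 8903105 = -468383
5) -468383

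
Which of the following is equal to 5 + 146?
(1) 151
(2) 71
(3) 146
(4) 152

5 + 146 = 151
1) 151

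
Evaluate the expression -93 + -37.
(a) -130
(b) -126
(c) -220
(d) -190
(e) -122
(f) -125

-93 + -37 = -130
a) -130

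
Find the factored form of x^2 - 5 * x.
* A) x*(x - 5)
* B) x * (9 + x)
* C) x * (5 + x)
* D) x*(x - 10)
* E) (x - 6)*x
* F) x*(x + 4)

We need to factor x^2 - 5 * x.
The factored form is x*(x - 5).
A) x*(x - 5)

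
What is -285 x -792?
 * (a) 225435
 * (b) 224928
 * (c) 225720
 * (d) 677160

-285 * -792 = 225720
c) 225720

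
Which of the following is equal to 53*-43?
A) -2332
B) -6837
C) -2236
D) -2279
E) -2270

53 * -43 = -2279
D) -2279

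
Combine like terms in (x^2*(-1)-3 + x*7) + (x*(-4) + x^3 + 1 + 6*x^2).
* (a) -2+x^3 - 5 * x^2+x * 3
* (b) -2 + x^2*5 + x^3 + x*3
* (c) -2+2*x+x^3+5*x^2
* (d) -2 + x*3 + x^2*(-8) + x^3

Adding the polynomials and combining like terms:
(x^2*(-1) - 3 + x*7) + (x*(-4) + x^3 + 1 + 6*x^2)
= -2 + x^2*5 + x^3 + x*3
b) -2 + x^2*5 + x^3 + x*3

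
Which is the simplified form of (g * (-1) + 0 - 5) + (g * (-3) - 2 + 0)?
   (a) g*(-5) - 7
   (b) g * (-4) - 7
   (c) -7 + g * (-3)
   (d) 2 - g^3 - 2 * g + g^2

Adding the polynomials and combining like terms:
(g*(-1) + 0 - 5) + (g*(-3) - 2 + 0)
= g * (-4) - 7
b) g * (-4) - 7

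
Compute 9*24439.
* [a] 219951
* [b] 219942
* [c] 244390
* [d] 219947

9 * 24439 = 219951
a) 219951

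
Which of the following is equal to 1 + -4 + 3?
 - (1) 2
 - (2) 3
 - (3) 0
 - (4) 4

First: 1 + -4 = -3
Then: -3 + 3 = 0
3) 0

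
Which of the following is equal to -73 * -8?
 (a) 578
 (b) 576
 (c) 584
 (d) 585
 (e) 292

-73 * -8 = 584
c) 584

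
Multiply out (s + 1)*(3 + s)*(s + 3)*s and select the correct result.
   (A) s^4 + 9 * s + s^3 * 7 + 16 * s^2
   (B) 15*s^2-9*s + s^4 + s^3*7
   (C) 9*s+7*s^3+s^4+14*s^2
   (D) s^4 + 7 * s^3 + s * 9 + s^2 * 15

Expanding (s + 1)*(3 + s)*(s + 3)*s:
= s^4 + 7 * s^3 + s * 9 + s^2 * 15
D) s^4 + 7 * s^3 + s * 9 + s^2 * 15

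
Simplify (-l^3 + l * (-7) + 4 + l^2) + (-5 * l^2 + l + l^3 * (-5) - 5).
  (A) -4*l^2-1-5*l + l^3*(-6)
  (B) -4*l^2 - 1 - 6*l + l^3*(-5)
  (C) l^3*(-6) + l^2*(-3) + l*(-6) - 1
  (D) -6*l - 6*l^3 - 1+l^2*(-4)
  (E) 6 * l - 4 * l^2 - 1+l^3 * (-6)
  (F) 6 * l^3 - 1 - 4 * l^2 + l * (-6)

Adding the polynomials and combining like terms:
(-l^3 + l*(-7) + 4 + l^2) + (-5*l^2 + l + l^3*(-5) - 5)
= -6*l - 6*l^3 - 1+l^2*(-4)
D) -6*l - 6*l^3 - 1+l^2*(-4)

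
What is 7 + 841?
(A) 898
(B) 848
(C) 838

7 + 841 = 848
B) 848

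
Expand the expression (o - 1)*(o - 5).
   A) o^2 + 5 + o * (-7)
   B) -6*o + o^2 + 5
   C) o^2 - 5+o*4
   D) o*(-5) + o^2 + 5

Expanding (o - 1)*(o - 5):
= -6*o + o^2 + 5
B) -6*o + o^2 + 5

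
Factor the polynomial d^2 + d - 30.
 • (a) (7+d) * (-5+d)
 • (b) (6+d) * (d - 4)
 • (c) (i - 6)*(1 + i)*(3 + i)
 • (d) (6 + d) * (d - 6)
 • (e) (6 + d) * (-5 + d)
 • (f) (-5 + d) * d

We need to factor d^2 + d - 30.
The factored form is (6 + d) * (-5 + d).
e) (6 + d) * (-5 + d)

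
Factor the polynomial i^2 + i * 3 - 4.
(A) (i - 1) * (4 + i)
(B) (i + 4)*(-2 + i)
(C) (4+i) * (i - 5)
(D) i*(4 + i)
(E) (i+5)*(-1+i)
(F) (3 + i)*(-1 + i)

We need to factor i^2 + i * 3 - 4.
The factored form is (i - 1) * (4 + i).
A) (i - 1) * (4 + i)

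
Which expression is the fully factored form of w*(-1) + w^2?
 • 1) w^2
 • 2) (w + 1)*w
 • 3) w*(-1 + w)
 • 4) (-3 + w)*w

We need to factor w*(-1) + w^2.
The factored form is w*(-1 + w).
3) w*(-1 + w)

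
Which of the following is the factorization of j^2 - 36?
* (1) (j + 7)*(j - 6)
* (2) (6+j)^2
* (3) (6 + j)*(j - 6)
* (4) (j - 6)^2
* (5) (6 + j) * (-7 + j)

We need to factor j^2 - 36.
The factored form is (6 + j)*(j - 6).
3) (6 + j)*(j - 6)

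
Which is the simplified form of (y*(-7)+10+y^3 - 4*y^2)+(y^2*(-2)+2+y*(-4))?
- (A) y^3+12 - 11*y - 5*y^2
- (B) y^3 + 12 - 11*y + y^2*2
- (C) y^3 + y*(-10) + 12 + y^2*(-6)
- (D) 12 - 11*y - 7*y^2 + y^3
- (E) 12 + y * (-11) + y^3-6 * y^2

Adding the polynomials and combining like terms:
(y*(-7) + 10 + y^3 - 4*y^2) + (y^2*(-2) + 2 + y*(-4))
= 12 + y * (-11) + y^3-6 * y^2
E) 12 + y * (-11) + y^3-6 * y^2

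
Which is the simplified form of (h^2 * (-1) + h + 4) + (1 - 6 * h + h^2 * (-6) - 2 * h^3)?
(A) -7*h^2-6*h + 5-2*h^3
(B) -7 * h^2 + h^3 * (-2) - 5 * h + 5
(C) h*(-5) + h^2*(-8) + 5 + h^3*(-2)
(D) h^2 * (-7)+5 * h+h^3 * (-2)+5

Adding the polynomials and combining like terms:
(h^2*(-1) + h + 4) + (1 - 6*h + h^2*(-6) - 2*h^3)
= -7 * h^2 + h^3 * (-2) - 5 * h + 5
B) -7 * h^2 + h^3 * (-2) - 5 * h + 5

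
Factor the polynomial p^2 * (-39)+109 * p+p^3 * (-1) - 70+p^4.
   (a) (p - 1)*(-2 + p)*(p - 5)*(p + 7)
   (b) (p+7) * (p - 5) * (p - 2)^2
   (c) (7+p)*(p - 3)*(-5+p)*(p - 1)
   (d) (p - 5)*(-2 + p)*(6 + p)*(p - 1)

We need to factor p^2 * (-39)+109 * p+p^3 * (-1) - 70+p^4.
The factored form is (p - 1)*(-2 + p)*(p - 5)*(p + 7).
a) (p - 1)*(-2 + p)*(p - 5)*(p + 7)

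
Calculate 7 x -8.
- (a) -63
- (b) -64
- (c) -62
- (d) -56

7 * -8 = -56
d) -56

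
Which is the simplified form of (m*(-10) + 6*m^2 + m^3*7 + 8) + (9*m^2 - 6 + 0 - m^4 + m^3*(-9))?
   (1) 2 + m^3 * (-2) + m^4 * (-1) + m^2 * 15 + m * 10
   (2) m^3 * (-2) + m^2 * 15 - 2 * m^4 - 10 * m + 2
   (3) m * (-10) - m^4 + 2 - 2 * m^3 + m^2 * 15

Adding the polynomials and combining like terms:
(m*(-10) + 6*m^2 + m^3*7 + 8) + (9*m^2 - 6 + 0 - m^4 + m^3*(-9))
= m * (-10) - m^4 + 2 - 2 * m^3 + m^2 * 15
3) m * (-10) - m^4 + 2 - 2 * m^3 + m^2 * 15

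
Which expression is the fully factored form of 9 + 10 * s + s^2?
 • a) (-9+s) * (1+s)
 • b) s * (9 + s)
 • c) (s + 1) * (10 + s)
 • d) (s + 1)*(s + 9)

We need to factor 9 + 10 * s + s^2.
The factored form is (s + 1)*(s + 9).
d) (s + 1)*(s + 9)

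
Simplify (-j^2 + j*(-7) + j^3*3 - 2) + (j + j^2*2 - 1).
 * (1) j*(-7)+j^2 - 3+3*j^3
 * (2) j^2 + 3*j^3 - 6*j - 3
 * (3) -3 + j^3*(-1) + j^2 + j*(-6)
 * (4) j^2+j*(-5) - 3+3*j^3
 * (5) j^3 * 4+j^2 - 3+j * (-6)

Adding the polynomials and combining like terms:
(-j^2 + j*(-7) + j^3*3 - 2) + (j + j^2*2 - 1)
= j^2 + 3*j^3 - 6*j - 3
2) j^2 + 3*j^3 - 6*j - 3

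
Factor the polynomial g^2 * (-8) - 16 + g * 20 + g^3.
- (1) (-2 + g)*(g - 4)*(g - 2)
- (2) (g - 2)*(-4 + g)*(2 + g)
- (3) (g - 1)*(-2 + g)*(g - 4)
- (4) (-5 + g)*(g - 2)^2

We need to factor g^2 * (-8) - 16 + g * 20 + g^3.
The factored form is (-2 + g)*(g - 4)*(g - 2).
1) (-2 + g)*(g - 4)*(g - 2)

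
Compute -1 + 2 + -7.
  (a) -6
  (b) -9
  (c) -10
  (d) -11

First: -1 + 2 = 1
Then: 1 + -7 = -6
a) -6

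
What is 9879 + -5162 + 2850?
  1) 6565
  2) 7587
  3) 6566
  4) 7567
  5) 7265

First: 9879 + -5162 = 4717
Then: 4717 + 2850 = 7567
4) 7567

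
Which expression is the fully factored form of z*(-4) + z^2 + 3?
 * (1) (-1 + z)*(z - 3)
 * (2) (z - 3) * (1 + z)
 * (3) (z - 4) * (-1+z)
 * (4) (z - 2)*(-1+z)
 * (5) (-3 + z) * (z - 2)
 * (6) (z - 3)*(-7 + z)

We need to factor z*(-4) + z^2 + 3.
The factored form is (-1 + z)*(z - 3).
1) (-1 + z)*(z - 3)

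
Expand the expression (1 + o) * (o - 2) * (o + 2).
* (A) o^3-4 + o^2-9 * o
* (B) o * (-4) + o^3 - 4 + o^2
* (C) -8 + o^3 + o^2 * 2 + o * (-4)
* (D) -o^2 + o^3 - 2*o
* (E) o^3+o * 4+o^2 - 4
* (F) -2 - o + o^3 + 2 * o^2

Expanding (1 + o) * (o - 2) * (o + 2):
= o * (-4) + o^3 - 4 + o^2
B) o * (-4) + o^3 - 4 + o^2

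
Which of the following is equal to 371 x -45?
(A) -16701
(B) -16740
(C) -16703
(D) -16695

371 * -45 = -16695
D) -16695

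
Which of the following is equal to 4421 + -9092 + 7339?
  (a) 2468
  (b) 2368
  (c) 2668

First: 4421 + -9092 = -4671
Then: -4671 + 7339 = 2668
c) 2668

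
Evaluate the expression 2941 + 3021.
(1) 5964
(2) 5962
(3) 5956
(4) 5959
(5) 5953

2941 + 3021 = 5962
2) 5962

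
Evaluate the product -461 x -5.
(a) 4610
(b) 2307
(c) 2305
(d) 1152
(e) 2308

-461 * -5 = 2305
c) 2305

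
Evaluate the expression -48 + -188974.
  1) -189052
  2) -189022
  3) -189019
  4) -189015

-48 + -188974 = -189022
2) -189022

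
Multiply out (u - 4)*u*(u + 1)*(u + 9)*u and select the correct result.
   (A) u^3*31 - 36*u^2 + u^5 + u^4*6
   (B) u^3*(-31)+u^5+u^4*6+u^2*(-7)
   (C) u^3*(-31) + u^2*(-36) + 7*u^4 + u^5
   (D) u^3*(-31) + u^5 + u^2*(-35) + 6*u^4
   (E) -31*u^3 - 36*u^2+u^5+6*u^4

Expanding (u - 4)*u*(u + 1)*(u + 9)*u:
= -31*u^3 - 36*u^2+u^5+6*u^4
E) -31*u^3 - 36*u^2+u^5+6*u^4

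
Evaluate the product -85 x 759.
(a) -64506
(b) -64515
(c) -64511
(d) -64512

-85 * 759 = -64515
b) -64515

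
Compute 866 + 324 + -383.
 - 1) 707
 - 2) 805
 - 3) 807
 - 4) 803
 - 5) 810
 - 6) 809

First: 866 + 324 = 1190
Then: 1190 + -383 = 807
3) 807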